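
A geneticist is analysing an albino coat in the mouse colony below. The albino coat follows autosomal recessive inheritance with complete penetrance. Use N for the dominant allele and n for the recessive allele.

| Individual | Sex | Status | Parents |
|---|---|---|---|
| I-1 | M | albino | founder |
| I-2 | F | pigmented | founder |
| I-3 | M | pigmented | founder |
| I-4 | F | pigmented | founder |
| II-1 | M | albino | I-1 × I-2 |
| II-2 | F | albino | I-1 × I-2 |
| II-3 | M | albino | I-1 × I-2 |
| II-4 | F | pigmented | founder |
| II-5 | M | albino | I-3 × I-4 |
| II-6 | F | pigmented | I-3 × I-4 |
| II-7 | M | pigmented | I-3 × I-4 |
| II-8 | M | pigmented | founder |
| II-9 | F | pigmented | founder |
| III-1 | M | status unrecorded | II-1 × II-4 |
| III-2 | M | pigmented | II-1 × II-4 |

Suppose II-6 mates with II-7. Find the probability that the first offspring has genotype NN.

4/9

I-3 is pigmented so carries N and passed n to II-5 (nn), so I-3 is Nn.
I-4 is pigmented so carries N and passed n to II-5 (nn), so I-4 is Nn.
II-6 is a pigmented offspring of I-3 (Nn) × I-4 (Nn), whose cross gives 1/4 NN : 1/2 Nn : 1/4 nn; conditioning on being pigmented, II-6 is NN with probability 1/3, Nn with probability 2/3.
II-7 is a pigmented offspring of I-3 (Nn) × I-4 (Nn), whose cross gives 1/4 NN : 1/2 Nn : 1/4 nn; conditioning on being pigmented, II-7 is NN with probability 1/3, Nn with probability 2/3.
Summing over parental genotype combinations, P(offspring has genotype NN) = 1/9·1 + 2/9·1/2 + 2/9·1/2 + 4/9·1/4 = 4/9.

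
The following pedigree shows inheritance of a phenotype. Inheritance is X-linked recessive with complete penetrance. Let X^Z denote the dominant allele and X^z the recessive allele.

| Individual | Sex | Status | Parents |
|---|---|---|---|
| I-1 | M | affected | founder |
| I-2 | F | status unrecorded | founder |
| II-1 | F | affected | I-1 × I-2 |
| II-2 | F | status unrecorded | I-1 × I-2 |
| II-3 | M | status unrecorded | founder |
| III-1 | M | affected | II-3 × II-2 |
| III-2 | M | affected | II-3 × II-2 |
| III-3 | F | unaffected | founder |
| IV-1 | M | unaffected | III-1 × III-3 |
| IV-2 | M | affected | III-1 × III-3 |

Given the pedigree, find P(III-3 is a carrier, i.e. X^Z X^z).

1

III-3 is unaffected so carries Z and passed z to IV-2 (X^z Y), so III-3 is X^Z X^z, giving P(X^Z X^z) = 1.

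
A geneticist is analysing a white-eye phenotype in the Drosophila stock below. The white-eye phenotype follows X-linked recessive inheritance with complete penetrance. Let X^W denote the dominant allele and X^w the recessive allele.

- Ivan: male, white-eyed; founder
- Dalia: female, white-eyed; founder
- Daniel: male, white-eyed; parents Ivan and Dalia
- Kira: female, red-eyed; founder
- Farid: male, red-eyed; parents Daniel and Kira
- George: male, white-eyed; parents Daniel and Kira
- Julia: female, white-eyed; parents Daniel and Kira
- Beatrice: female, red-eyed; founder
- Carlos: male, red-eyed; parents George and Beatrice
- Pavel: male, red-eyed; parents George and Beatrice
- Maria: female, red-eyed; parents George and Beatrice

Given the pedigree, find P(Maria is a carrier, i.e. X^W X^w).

Maria is red-eyed so carries W and received w from George (X^w Y), so Maria is X^W X^w, giving P(X^W X^w) = 1.

1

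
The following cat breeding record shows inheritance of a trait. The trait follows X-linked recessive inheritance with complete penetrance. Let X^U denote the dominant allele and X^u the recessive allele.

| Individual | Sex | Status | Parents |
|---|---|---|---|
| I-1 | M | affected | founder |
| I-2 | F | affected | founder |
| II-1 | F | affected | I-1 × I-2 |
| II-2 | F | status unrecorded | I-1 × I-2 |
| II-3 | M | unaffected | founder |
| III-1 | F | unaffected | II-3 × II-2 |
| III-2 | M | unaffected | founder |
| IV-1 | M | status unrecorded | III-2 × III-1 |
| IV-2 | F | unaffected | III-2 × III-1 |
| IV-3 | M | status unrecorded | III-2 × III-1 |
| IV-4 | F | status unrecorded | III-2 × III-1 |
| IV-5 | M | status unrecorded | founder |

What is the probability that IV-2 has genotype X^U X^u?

1/2

III-2 is unaffected, so III-2 is X^U Y.
III-1 is unaffected so carries U and received u from II-2 (X^u X^u), so III-1 is X^U X^u.
Their cross gives offspring ratios 1/2 X^U X^U : 1/2 X^U X^u. Conditioning on IV-2 being unaffected, P(X^U X^u) = 1/2 / 1 = 1/2.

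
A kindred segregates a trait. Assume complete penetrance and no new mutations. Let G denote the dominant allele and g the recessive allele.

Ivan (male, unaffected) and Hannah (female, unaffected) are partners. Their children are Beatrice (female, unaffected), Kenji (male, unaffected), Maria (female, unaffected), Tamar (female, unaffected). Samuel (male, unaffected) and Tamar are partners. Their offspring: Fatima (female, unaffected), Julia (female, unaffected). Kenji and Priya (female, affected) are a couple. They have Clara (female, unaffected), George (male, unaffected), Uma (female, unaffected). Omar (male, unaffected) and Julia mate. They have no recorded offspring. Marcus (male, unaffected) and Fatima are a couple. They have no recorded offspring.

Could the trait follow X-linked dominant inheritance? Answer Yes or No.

Yes

A consistent assignment under X-linked dominant exists: Ivan X^g Y, Hannah X^g X^g, Beatrice X^g X^g, Kenji X^g Y, Maria X^g X^g, Tamar X^g X^g, Samuel X^g Y, Priya X^G X^g, Fatima X^g X^g, Julia X^g X^g, Omar X^g Y, Marcus X^g Y, Clara X^g X^g, George X^g Y, Uma X^g X^g.
In this assignment every recorded phenotype matches its genotype and every non-founder's genotype is obtainable from its parents' genotypes, so the pedigree is consistent.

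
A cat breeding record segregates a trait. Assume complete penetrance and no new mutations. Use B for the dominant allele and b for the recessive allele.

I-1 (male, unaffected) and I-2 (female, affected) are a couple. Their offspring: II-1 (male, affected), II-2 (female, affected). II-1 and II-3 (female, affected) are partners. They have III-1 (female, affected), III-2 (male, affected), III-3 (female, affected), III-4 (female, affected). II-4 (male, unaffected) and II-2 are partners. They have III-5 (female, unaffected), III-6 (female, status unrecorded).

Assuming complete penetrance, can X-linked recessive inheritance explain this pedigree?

No

Under X-linked recessive, II-2 (affected, female) cannot arise from I-1 (unaffected) × I-2 (affected).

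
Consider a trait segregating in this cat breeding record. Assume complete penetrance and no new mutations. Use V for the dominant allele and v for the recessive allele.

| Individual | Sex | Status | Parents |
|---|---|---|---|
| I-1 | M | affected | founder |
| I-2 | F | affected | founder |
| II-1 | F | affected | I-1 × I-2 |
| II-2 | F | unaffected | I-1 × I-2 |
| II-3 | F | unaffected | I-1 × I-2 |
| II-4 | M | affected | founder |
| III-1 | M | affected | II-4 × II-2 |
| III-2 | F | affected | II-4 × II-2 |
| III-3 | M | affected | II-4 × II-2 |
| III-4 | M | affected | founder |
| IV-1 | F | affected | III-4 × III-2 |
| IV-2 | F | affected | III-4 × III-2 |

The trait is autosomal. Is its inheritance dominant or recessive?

dominant

I-1 and I-2 are both affected yet have an unaffected child II-2. Under a recessive model two affected parents are homozygous and every child would be affected, so the trait cannot be recessive.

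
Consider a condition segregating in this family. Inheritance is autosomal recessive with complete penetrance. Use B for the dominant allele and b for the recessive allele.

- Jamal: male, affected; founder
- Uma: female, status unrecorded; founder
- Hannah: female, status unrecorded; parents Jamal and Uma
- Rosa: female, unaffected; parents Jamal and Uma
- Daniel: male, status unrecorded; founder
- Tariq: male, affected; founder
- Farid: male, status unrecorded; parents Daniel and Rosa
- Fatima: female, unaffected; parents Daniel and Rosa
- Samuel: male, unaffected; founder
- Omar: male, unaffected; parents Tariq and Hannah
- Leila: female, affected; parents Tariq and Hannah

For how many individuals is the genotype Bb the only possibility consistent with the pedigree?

Obligate heterozygotes: Hannah passed B to Omar (Bb, whose b came from Tariq) and received b from Jamal (bb), so Hannah is Bb; Rosa is unaffected so carries B and received b from Jamal (bb), so Rosa is Bb; Omar is unaffected so carries B and received b from Tariq (bb), so Omar is Bb.
Every other individual is either homozygous by phenotype or has at least one consistent homozygous assignment, so the count is 3.

3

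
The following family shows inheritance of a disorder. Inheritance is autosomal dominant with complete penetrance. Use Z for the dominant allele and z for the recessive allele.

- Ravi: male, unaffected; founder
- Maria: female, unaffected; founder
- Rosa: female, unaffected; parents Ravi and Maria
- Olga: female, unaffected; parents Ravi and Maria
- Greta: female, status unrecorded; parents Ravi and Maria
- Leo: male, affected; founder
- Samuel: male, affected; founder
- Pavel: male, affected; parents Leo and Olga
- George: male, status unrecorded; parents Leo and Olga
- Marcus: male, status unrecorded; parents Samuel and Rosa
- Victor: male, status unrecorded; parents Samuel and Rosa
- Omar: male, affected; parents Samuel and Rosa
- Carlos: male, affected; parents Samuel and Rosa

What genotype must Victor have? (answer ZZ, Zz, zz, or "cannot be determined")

Victor's phenotype is unrecorded, and no parent or child forces a single allele at both positions; consistent genotype assignments exist with Victor as Zz or zz.

cannot be determined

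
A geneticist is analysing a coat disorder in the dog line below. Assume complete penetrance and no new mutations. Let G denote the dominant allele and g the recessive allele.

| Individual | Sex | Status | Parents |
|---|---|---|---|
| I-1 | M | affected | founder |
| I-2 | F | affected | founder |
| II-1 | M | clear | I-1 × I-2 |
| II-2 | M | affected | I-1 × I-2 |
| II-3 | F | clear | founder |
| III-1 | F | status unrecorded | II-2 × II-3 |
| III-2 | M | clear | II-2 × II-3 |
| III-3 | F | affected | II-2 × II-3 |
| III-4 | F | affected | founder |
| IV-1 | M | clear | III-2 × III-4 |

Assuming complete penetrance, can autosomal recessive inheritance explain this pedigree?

No

Under autosomal recessive, II-1 (clear, male) cannot arise from I-1 (affected) × I-2 (affected).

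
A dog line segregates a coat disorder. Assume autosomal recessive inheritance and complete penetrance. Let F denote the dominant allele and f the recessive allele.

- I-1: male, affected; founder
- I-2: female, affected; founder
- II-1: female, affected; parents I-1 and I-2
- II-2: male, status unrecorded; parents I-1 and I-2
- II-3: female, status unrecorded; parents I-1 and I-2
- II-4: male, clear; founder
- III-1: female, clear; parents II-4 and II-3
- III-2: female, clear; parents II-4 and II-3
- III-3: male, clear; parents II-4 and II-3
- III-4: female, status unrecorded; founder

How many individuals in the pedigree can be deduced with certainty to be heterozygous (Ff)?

Obligate heterozygotes: III-1 is clear so carries F and received f from II-3 (ff), so III-1 is Ff; III-2 is clear so carries F and received f from II-3 (ff), so III-2 is Ff; III-3 is clear so carries F and received f from II-3 (ff), so III-3 is Ff.
Every other individual is either homozygous by phenotype or has at least one consistent homozygous assignment, so the count is 3.

3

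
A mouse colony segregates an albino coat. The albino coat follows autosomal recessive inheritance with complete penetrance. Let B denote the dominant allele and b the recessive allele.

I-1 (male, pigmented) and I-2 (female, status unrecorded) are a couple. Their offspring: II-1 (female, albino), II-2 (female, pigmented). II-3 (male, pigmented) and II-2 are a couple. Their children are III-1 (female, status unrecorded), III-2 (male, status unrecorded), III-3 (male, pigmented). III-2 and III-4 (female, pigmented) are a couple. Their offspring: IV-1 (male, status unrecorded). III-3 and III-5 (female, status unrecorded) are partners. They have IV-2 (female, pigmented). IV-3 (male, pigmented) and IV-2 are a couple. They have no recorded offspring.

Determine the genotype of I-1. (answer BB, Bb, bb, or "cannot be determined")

From phenotype alone, I-1 is BB or Bb.
I-1 is pigmented so carries B and passed b to II-1 (bb), so I-1 is Bb.

Bb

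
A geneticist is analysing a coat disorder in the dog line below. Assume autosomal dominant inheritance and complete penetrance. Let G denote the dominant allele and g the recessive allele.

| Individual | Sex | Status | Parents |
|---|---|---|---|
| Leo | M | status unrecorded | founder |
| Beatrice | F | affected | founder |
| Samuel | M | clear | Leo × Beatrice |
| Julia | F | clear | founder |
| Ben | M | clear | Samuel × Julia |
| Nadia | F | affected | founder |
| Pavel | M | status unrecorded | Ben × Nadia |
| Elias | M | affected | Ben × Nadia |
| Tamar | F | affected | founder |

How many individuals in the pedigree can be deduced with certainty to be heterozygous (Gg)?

Obligate heterozygotes: Beatrice is affected so carries G and passed g to Samuel (gg), so Beatrice is Gg; Elias is affected so carries G and received g from Ben (gg), so Elias is Gg.
Every other individual is either homozygous by phenotype or has at least one consistent homozygous assignment, so the count is 2.

2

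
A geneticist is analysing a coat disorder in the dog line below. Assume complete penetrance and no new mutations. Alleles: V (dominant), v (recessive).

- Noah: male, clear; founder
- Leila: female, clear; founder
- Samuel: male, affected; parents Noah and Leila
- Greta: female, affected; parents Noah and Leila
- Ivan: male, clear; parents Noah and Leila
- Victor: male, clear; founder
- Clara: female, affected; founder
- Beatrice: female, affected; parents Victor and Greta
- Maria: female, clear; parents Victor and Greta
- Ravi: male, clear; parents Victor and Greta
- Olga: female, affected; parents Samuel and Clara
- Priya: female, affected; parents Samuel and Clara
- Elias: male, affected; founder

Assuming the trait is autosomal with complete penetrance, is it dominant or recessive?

recessive

Noah and Leila are both clear yet have an affected child Samuel. Under dominance, an affected child requires at least one affected parent, so the trait cannot be dominant.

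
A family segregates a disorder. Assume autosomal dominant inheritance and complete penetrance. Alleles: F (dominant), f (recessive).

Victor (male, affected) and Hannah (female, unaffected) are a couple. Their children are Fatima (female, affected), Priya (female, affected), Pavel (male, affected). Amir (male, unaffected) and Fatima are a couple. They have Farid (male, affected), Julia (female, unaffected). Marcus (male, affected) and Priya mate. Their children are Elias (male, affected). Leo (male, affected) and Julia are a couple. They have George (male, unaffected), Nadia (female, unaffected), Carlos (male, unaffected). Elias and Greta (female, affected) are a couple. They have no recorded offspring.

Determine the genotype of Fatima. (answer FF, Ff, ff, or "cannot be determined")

From phenotype alone, Fatima is FF or Ff.
Fatima is affected so carries F and received f from Hannah (ff), so Fatima is Ff.

Ff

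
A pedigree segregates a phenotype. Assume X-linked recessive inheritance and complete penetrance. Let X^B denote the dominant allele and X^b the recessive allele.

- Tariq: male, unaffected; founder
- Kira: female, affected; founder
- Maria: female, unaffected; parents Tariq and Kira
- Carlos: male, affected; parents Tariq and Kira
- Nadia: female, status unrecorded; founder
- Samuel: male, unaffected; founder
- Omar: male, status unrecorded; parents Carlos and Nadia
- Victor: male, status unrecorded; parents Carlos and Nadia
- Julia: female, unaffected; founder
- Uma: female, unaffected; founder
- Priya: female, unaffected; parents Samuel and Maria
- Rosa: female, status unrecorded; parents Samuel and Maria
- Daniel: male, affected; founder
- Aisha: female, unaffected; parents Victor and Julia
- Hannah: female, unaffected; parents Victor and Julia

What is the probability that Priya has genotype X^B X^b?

1/2

Samuel is unaffected, so Samuel is X^B Y.
Maria is unaffected so carries B and received b from Kira (X^b X^b), so Maria is X^B X^b.
Their cross gives offspring ratios 1/2 X^B X^B : 1/2 X^B X^b. Conditioning on Priya being unaffected, P(X^B X^b) = 1/2 / 1 = 1/2.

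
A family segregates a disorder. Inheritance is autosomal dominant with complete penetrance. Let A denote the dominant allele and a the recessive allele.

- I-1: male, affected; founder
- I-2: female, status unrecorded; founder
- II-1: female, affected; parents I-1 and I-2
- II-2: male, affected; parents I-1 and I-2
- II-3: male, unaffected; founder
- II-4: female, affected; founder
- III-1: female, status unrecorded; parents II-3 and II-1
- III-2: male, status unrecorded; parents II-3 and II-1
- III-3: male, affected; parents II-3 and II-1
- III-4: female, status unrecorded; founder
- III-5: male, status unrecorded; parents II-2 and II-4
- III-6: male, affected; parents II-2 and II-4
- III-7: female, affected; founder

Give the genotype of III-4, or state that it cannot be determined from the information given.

III-4's phenotype is unrecorded, and no parent or child forces a single allele at both positions; consistent genotype assignments exist with III-4 as AA or Aa or aa.

cannot be determined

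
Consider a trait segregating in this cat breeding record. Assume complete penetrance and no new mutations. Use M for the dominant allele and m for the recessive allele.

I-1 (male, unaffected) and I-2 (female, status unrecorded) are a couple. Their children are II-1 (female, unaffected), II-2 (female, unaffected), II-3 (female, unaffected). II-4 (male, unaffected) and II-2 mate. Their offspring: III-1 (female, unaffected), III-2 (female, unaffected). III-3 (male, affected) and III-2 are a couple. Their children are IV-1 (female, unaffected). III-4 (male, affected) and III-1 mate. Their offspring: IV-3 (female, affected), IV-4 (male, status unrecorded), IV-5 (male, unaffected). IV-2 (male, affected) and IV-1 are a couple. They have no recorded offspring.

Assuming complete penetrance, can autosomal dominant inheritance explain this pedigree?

Yes

A consistent assignment under autosomal dominant exists: I-1 mm, I-2 Mm, II-1 mm, II-2 mm, II-3 mm, II-4 mm, III-1 mm, III-2 mm, III-3 Mm, III-4 Mm, IV-1 mm, IV-2 MM, IV-3 Mm, IV-4 Mm, IV-5 mm.
In this assignment every recorded phenotype matches its genotype and every non-founder's genotype is obtainable from its parents' genotypes, so the pedigree is consistent.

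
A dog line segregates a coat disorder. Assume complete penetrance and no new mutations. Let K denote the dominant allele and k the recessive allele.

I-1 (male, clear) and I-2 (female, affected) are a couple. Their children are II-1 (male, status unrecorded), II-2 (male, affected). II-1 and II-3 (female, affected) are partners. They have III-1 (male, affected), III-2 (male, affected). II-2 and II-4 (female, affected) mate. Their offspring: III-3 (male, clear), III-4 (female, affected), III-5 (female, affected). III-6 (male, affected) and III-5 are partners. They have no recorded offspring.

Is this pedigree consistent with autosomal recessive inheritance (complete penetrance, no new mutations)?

Under autosomal recessive, III-3 (clear, male) cannot arise from II-2 (affected) × II-4 (affected).

No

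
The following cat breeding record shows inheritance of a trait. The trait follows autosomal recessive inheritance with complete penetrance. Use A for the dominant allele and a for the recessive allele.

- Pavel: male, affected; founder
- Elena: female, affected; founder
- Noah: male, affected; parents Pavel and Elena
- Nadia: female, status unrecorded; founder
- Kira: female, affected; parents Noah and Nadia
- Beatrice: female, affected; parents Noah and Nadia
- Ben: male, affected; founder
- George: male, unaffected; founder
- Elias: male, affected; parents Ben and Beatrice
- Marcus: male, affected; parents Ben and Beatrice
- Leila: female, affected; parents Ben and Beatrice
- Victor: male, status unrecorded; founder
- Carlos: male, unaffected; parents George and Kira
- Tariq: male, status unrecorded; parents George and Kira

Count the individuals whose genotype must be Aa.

1

Obligate heterozygotes: Carlos is unaffected so carries A and received a from Kira (aa), so Carlos is Aa.
Every other individual is either homozygous by phenotype or has at least one consistent homozygous assignment, so the count is 1.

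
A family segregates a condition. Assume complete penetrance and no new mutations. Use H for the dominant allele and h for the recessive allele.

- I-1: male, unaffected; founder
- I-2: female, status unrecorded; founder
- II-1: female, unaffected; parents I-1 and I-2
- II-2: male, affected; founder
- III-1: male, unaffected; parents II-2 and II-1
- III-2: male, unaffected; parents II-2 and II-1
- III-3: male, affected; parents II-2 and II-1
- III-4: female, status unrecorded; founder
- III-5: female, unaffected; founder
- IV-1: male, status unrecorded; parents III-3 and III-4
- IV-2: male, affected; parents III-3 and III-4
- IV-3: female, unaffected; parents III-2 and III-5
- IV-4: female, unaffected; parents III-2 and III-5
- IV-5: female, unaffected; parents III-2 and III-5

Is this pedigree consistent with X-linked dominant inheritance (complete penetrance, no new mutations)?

Under X-linked dominant, III-3 (affected, male) cannot arise from II-2 (affected) × II-1 (unaffected).

No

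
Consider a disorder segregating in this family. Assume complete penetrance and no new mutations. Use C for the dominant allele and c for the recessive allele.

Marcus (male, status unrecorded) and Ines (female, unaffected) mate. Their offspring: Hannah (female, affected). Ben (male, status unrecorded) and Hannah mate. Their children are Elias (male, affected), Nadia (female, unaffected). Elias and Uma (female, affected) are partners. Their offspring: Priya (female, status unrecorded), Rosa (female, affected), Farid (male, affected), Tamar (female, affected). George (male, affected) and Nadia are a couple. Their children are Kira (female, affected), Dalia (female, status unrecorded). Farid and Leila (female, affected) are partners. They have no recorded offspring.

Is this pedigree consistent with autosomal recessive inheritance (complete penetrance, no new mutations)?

Yes

A consistent assignment under autosomal recessive exists: Marcus Cc, Ines Cc, Hannah cc, Ben Cc, Elias cc, Nadia Cc, Uma cc, George cc, Priya cc, Rosa cc, Farid cc, Tamar cc, Leila cc, Kira cc, Dalia Cc.
In this assignment every recorded phenotype matches its genotype and every non-founder's genotype is obtainable from its parents' genotypes, so the pedigree is consistent.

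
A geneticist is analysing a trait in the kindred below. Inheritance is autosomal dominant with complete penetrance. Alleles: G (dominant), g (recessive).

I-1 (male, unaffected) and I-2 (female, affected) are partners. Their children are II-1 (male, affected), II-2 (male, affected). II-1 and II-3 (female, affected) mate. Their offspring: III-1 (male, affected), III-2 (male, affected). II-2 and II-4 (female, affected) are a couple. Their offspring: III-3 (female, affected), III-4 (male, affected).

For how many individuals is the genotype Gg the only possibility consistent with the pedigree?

Obligate heterozygotes: II-1 is affected so carries G and received g from I-1 (gg), so II-1 is Gg; II-2 is affected so carries G and received g from I-1 (gg), so II-2 is Gg.
Every other individual is either homozygous by phenotype or has at least one consistent homozygous assignment, so the count is 2.

2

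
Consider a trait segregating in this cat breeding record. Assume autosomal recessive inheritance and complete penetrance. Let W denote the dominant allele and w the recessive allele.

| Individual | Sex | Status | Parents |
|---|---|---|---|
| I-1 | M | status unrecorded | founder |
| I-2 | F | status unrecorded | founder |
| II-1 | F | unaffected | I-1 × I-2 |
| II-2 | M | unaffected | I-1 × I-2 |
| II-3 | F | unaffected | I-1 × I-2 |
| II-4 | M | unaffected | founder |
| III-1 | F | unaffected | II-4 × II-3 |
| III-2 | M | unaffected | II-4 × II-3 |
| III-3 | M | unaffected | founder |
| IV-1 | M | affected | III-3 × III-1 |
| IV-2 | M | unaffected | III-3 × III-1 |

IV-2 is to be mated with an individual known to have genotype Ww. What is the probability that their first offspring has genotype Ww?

1/2

III-3 is unaffected so carries W and passed w to IV-1 (ww), so III-3 is Ww.
III-1 is unaffected so carries W and passed w to IV-1 (ww), so III-1 is Ww.
IV-2 is an unaffected offspring of III-3 (Ww) × III-1 (Ww), whose cross gives 1/4 WW : 1/2 Ww : 1/4 ww; conditioning on being unaffected, IV-2 is WW with probability 1/3, Ww with probability 2/3.
Summing over parental genotype combinations, P(offspring has genotype Ww) = 1/3·1/2 + 2/3·1/2 = 1/2.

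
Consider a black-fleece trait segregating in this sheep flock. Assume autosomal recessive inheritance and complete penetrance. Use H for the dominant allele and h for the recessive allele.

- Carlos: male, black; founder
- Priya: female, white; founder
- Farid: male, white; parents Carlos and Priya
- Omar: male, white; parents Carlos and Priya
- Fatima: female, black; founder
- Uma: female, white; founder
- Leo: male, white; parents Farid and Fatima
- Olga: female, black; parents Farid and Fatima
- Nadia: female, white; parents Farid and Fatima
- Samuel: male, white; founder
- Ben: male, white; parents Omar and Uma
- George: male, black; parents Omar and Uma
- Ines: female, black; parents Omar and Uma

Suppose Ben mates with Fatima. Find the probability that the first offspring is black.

Omar is white so carries H and received h from Carlos (hh), so Omar is Hh.
Uma is white so carries H and passed h to George (hh), so Uma is Hh.
Ben is a white offspring of Omar (Hh) × Uma (Hh), whose cross gives 1/4 HH : 1/2 Hh : 1/4 hh; conditioning on being white, Ben is HH with probability 1/3, Hh with probability 2/3.
Fatima is black, so Fatima is hh.
Summing over parental genotype combinations, P(offspring is black) = 2/3·1/2 = 1/3.

1/3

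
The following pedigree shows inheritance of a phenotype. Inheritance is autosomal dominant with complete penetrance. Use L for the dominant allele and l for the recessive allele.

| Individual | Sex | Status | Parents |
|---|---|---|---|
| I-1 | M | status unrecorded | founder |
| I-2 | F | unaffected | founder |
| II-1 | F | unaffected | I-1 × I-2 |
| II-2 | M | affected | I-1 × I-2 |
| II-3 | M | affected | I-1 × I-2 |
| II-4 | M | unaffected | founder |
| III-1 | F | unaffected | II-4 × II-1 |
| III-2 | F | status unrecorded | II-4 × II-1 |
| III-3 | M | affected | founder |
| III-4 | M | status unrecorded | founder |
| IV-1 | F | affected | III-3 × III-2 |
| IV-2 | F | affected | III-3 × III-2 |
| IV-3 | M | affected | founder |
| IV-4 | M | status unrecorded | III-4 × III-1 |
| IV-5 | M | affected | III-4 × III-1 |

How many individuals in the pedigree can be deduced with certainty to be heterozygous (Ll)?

Obligate heterozygotes: I-1 passed L to II-2 (Ll, whose l came from I-2) and passed l to II-1 (ll), so I-1 is Ll; II-2 is affected so carries L and received l from I-2 (ll), so II-2 is Ll; II-3 is affected so carries L and received l from I-2 (ll), so II-3 is Ll; IV-1 is affected so carries L and received l from III-2 (ll), so IV-1 is Ll; IV-2 is affected so carries L and received l from III-2 (ll), so IV-2 is Ll; IV-5 is affected so carries L and received l from III-1 (ll), so IV-5 is Ll.
Every other individual is either homozygous by phenotype or has at least one consistent homozygous assignment, so the count is 6.

6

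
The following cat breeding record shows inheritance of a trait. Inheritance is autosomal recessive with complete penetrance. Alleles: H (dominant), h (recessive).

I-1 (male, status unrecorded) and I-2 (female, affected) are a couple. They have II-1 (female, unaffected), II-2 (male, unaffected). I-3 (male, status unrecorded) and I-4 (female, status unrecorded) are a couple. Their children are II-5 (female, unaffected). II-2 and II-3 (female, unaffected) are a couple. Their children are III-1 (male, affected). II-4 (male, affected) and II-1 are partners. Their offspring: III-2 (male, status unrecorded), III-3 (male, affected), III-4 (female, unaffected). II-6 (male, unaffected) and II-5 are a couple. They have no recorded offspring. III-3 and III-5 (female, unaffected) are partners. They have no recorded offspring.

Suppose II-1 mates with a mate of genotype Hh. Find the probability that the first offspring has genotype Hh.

1/2

II-1 is unaffected so carries H and received h from I-2 (hh), so II-1 is Hh.
The cross gives 1/4 HH : 1/2 Hh : 1/4 hh, so P(offspring has genotype Hh) = 1/2.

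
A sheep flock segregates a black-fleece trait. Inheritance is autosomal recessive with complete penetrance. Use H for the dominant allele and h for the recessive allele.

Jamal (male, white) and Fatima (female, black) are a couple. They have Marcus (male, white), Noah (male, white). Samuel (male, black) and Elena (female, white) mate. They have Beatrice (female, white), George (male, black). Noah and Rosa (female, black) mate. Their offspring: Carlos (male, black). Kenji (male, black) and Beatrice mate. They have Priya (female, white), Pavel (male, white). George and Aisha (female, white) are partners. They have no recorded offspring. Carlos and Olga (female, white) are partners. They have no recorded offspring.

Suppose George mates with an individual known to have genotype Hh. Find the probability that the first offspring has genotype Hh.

George is black, so George is hh.
The cross gives 1/2 Hh : 1/2 hh, so P(offspring has genotype Hh) = 1/2.

1/2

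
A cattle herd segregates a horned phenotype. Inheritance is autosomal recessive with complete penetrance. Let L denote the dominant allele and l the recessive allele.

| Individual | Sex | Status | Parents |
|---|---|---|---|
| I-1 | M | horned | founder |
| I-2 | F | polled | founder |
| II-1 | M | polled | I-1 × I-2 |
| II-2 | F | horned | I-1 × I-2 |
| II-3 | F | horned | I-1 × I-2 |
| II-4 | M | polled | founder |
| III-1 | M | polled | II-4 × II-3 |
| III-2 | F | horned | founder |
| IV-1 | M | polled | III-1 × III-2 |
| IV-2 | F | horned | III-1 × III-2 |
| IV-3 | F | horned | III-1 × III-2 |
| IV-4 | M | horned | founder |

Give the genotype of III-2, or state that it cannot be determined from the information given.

ll

III-2 is horned, so III-2 is ll.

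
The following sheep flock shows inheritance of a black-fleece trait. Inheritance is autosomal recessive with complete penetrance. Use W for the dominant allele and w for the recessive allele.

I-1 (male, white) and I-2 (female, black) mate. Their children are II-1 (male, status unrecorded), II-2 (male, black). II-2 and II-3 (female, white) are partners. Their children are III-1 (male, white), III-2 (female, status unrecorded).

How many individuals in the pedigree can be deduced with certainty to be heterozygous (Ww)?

2

Obligate heterozygotes: I-1 is white so carries W and passed w to II-2 (ww), so I-1 is Ww; III-1 is white so carries W and received w from II-2 (ww), so III-1 is Ww.
Every other individual is either homozygous by phenotype or has at least one consistent homozygous assignment, so the count is 2.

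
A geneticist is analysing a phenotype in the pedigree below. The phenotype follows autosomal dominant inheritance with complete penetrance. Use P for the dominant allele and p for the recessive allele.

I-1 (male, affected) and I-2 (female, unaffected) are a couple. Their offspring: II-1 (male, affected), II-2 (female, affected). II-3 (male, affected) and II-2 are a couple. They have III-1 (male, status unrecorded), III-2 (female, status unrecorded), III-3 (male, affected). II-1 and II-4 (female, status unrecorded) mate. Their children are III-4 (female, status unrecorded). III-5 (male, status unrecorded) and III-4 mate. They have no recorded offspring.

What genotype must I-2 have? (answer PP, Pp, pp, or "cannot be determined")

pp

I-2 is unaffected, so I-2 is pp.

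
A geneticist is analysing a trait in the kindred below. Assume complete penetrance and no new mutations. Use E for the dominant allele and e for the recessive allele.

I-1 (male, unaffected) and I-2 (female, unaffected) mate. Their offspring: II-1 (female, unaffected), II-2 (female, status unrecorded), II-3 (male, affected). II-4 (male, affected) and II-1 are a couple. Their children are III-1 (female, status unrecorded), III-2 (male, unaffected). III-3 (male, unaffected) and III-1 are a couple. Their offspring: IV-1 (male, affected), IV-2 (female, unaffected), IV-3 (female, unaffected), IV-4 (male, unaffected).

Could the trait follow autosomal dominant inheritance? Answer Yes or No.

No

Under autosomal dominant, II-3 (affected, male) cannot arise from I-1 (unaffected) × I-2 (unaffected).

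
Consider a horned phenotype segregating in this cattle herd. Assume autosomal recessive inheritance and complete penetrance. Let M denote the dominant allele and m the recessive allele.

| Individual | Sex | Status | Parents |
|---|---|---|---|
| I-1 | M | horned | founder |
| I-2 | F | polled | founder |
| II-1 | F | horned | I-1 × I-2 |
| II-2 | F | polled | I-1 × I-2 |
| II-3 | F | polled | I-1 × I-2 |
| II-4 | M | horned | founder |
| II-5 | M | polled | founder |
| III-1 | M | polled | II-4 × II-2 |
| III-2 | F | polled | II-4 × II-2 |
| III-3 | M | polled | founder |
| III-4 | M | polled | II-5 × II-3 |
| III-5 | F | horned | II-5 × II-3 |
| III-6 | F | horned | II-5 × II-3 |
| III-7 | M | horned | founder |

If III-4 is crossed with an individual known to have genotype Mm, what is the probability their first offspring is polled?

II-5 is polled so carries M and passed m to III-5 (mm), so II-5 is Mm.
II-3 is polled so carries M and received m from I-1 (mm), so II-3 is Mm.
III-4 is a polled offspring of II-5 (Mm) × II-3 (Mm), whose cross gives 1/4 MM : 1/2 Mm : 1/4 mm; conditioning on being polled, III-4 is MM with probability 1/3, Mm with probability 2/3.
Summing over parental genotype combinations, P(offspring is polled) = 1/3·1 + 2/3·3/4 = 5/6.

5/6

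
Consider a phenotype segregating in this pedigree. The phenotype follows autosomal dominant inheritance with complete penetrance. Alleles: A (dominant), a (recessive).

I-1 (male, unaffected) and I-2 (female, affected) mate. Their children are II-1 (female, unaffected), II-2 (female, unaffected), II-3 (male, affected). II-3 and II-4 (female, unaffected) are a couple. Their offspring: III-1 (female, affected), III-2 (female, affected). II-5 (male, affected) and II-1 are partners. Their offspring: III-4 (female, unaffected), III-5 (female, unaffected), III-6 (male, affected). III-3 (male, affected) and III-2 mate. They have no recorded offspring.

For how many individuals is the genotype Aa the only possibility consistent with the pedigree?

6

Obligate heterozygotes: I-2 is affected so carries A and passed a to II-1 (aa), so I-2 is Aa; II-3 is affected so carries A and received a from I-1 (aa), so II-3 is Aa; II-5 is affected so carries A and passed a to III-4 (aa), so II-5 is Aa; III-1 is affected so carries A and received a from II-4 (aa), so III-1 is Aa; III-2 is affected so carries A and received a from II-4 (aa), so III-2 is Aa; III-6 is affected so carries A and received a from II-1 (aa), so III-6 is Aa.
Every other individual is either homozygous by phenotype or has at least one consistent homozygous assignment, so the count is 6.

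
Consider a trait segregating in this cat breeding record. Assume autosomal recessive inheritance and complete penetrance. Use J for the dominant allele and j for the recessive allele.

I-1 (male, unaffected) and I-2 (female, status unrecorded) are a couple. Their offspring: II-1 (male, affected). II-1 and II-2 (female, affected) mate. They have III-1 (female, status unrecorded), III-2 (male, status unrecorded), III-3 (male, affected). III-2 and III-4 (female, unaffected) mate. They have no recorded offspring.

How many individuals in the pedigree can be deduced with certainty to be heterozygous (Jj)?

1

Obligate heterozygotes: I-1 is unaffected so carries J and passed j to II-1 (jj), so I-1 is Jj.
Every other individual is either homozygous by phenotype or has at least one consistent homozygous assignment, so the count is 1.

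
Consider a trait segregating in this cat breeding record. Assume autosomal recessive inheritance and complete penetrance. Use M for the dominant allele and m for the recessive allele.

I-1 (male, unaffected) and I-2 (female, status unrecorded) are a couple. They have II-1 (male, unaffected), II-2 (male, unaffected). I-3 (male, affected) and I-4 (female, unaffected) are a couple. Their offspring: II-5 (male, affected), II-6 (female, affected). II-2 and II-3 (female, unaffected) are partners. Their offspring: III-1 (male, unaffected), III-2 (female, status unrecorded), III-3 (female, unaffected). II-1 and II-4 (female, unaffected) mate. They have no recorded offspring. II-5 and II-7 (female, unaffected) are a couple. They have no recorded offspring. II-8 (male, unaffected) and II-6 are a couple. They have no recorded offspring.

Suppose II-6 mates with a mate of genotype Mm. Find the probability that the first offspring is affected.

II-6 is affected, so II-6 is mm.
The cross gives 1/2 Mm : 1/2 mm, so P(offspring is affected) = 1/2.

1/2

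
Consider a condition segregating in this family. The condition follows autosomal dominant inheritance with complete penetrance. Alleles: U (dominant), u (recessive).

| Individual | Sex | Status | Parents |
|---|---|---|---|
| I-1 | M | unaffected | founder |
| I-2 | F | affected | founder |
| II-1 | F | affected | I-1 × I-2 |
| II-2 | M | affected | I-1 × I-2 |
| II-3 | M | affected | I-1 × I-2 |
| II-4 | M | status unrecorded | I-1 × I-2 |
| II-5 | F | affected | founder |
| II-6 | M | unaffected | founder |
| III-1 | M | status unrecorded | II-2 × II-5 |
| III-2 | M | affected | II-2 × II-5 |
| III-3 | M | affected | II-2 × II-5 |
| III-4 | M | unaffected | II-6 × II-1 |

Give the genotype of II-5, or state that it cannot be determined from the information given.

II-5's phenotype allows UU or Uu, and no parent or child forces a single allele at both positions; consistent genotype assignments exist with II-5 as UU or Uu.

cannot be determined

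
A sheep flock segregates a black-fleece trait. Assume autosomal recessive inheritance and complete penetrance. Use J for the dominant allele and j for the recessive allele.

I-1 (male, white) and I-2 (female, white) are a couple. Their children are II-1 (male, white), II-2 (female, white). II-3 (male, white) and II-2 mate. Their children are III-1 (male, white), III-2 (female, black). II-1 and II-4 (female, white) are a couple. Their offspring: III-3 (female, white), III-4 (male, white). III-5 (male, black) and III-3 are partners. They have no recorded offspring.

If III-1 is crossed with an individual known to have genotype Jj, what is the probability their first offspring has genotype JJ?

II-3 is white so carries J and passed j to III-2 (jj), so II-3 is Jj.
II-2 is white so carries J and passed j to III-2 (jj), so II-2 is Jj.
III-1 is a white offspring of II-3 (Jj) × II-2 (Jj), whose cross gives 1/4 JJ : 1/2 Jj : 1/4 jj; conditioning on being white, III-1 is JJ with probability 1/3, Jj with probability 2/3.
Summing over parental genotype combinations, P(offspring has genotype JJ) = 1/3·1/2 + 2/3·1/4 = 1/3.

1/3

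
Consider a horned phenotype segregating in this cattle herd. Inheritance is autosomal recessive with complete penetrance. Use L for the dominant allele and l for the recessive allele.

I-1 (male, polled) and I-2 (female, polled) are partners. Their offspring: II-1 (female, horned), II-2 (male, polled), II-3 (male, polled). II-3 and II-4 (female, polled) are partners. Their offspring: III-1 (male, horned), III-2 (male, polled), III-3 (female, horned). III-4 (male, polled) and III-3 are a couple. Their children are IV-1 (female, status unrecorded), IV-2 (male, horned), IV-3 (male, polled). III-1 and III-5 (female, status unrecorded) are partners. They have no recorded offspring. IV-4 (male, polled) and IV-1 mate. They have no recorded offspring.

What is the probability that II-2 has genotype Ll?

I-1 is polled so carries L and passed l to II-1 (ll), so I-1 is Ll.
I-2 is polled so carries L and passed l to II-1 (ll), so I-2 is Ll.
Their cross gives offspring ratios 1/4 LL : 1/2 Ll : 1/4 ll. Conditioning on II-2 being polled, P(Ll) = 1/2 / 3/4 = 2/3.

2/3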